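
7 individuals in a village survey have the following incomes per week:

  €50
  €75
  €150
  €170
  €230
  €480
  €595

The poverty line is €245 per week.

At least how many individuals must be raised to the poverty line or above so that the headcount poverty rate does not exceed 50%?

2

Currently q = 5 of N = 7 are below the line (H = 0.714).
A headcount ratio of at most 50% allows at most ⌊0.50 × 7⌋ = 3 poor individuals.
So at least 5 − 3 = 2 must be lifted.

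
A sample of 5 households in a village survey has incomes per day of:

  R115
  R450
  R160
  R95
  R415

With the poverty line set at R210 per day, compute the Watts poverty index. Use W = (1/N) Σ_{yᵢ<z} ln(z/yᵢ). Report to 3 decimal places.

Below z: R95, R115, R160 (q = 3 of N = 5).
Log shortfalls: ln(210/95) = 0.7932; ln(210/115) = 0.6022; ln(210/160) = 0.2719.
W = 1.667340 / 5 = 0.333.

0.333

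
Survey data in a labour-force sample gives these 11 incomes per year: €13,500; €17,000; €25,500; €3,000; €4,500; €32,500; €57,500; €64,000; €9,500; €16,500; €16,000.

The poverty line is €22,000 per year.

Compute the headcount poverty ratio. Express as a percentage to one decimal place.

63.6%

7 of the 11 families have income below €22,000.
H = 7/11 = 63.6%.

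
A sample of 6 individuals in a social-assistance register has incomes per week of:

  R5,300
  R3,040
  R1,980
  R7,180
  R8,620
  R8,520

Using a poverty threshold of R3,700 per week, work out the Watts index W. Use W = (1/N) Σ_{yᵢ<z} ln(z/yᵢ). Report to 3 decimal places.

0.137

Below z: R1,980, R3,040 (q = 2 of N = 6).
Log gaps: ln(3700/1980) = 0.6252; ln(3700/3040) = 0.1965.
W = 0.821711 / 6 = 0.137.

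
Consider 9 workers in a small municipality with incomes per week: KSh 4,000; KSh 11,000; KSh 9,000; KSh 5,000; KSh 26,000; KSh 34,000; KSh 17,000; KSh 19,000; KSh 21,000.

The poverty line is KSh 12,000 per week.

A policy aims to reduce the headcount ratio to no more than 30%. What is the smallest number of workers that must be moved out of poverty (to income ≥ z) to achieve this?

2

4 of the 9 workers are poor, so H = 4/9 = 0.444.
A headcount ratio of at most 30% allows at most ⌊0.30 × 9⌋ = 2 poor workers.
So at least 4 − 2 = 2 must be lifted.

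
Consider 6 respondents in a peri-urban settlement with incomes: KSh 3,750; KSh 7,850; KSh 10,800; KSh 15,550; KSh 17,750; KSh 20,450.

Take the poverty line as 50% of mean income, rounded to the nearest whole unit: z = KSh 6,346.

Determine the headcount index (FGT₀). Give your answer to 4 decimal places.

1 of the 6 respondents have income below KSh 6,346.
H = 1/6 = 0.1667.

0.1667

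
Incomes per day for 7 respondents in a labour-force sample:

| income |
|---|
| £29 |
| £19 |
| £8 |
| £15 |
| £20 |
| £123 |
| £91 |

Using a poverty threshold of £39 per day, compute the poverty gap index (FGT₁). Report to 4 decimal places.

Poor units: £8, £15, £19, £20, £29 (q = 5 of N = 7).
Normalized shortfalls: (39−8)/39 = 0.7949; (39−15)/39 = 0.6154; (39−19)/39 = 0.5128; (39−20)/39 = 0.4872; (39−29)/39 = 0.2564.
Sum of shortfalls = 2.666667; P₁ averages over all N: 2.666667 / 7 = 0.3810.

0.3810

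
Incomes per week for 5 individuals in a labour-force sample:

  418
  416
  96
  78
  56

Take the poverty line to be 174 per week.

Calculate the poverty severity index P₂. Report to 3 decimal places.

Below z: 56, 78, 96 (q = 3 of N = 5).
Shortfall ratios: (174−56)/174 = 0.6782; (174−78)/174 = 0.5517; (174−96)/174 = 0.4483.
Squared: 0.4599; 0.3044; 0.2010.
Sum = 0.965253; P₂ = 0.965253 / 5 = 0.193.

0.193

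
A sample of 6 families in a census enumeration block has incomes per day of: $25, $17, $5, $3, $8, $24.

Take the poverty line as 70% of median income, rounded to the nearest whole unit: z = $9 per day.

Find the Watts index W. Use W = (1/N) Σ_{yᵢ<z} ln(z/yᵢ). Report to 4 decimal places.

0.3007

Below the line: $3, $5, $8 (q = 3 of N = 6).
Log shortfalls: ln(9/3) = 1.0986; ln(9/5) = 0.5878; ln(9/8) = 0.1178.
W = 1.804182 / 6 = 0.3007.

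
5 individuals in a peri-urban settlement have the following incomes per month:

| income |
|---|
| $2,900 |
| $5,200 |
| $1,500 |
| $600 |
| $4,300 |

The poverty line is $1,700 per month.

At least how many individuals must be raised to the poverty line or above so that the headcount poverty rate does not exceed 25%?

Currently q = 2 of N = 5 are below the line (H = 0.400).
A headcount ratio of at most 25% allows at most ⌊0.25 × 5⌋ = 1 poor individuals.
So at least 2 − 1 = 1 must be lifted.

1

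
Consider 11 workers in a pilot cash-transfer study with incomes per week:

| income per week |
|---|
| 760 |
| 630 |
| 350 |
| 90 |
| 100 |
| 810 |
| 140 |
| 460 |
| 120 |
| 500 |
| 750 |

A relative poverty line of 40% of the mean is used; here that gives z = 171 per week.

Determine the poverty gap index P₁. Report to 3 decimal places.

Poor units: 90, 100, 120, 140 (q = 4 of N = 11).
Normalized shortfalls: (171−90)/171 = 0.4737; (171−100)/171 = 0.4152; (171−120)/171 = 0.2982; (171−140)/171 = 0.1813.
Sum of shortfalls = 1.368421; P₁ averages over all N: 1.368421 / 11 = 0.124.

0.124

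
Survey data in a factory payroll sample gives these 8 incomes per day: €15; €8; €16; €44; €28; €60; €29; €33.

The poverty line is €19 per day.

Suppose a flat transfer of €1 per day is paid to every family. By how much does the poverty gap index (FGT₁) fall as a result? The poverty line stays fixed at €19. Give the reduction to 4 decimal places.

Before: below the line — €8, €15, €16; poverty gap index (FGT₁) = 0.118421.
After the €1 transfer: below the line — €9, €16, €17; poverty gap index (FGT₁) = 0.098684.
Reduction = 0.118421 − 0.098684 = 0.0197.

0.0197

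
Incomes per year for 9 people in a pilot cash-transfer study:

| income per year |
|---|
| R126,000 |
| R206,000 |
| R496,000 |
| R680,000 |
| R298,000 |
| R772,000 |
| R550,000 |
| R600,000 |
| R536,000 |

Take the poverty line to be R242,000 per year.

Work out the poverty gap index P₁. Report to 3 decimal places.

Poor units: R126,000, R206,000 (q = 2 of N = 9).
Normalized shortfalls: (242000−126000)/242000 = 0.4793; (242000−206000)/242000 = 0.1488.
Sum of shortfalls = 0.628099; P₁ averages over all N: 0.628099 / 9 = 0.070.

0.070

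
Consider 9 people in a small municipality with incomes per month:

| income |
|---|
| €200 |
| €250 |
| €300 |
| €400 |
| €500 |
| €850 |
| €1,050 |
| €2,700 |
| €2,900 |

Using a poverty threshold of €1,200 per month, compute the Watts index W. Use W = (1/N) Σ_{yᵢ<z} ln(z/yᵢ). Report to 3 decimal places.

Poor units: €200, €250, €300, €400, €500, €850, €1,050 (q = 7 of N = 9).
Log gaps: ln(1200/200) = 1.7918; ln(1200/250) = 1.5686; ln(1200/300) = 1.3863; ln(1200/400) = 1.0986; ln(1200/500) = 0.8755; ln(1200/850) = 0.3448; ln(1200/1050) = 0.1335.
W = 7.199123 / 9 = 0.800.

0.800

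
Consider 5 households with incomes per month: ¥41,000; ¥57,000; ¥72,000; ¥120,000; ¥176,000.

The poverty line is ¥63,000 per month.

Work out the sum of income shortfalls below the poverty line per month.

¥28,000

Below z: ¥41,000, ¥57,000 (q = 2 of N = 5).
Individual gaps: 63000−41000 = 22000; 63000−57000 = 6000.
Aggregate gap = ¥28,000.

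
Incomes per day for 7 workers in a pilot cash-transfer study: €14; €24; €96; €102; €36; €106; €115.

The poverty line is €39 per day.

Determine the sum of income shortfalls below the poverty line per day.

Incomes under z: €14, €24, €36 (q = 3 of N = 7).
Individual gaps: 39−14 = 25; 39−24 = 15; 39−36 = 3.
Aggregate gap = €43.

€43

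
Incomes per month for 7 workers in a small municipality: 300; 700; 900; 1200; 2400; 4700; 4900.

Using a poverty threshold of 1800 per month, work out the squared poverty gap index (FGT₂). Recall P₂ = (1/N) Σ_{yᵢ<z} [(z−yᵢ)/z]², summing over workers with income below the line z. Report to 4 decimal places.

Below z: 300, 700, 900, 1200 (q = 4 of N = 7).
Relative gaps: (1800−300)/1800 = 0.8333; (1800−700)/1800 = 0.6111; (1800−900)/1800 = 0.5000; (1800−1200)/1800 = 0.3333.
Squared: 0.6944; 0.3735; 0.2500; 0.1111.
Sum = 1.429012; P₂ = 1.429012 / 7 = 0.2041.

0.2041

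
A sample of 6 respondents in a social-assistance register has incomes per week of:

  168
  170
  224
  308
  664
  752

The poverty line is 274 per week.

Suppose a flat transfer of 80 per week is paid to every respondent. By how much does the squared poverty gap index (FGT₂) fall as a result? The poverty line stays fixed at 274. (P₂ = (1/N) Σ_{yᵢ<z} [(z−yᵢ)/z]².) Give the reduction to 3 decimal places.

0.052

Before: below the line — 168, 170, 224; squared poverty gap index (FGT₂) = 0.05450.
After the 80 transfer: below the line — 248, 250; squared poverty gap index (FGT₂) = 0.00278.
Reduction = 0.05450 − 0.00278 = 0.052.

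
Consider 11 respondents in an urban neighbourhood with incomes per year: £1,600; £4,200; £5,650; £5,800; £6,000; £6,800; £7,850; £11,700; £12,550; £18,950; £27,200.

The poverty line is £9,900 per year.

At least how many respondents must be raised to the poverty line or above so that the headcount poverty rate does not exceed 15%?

6

Currently q = 7 of N = 11 are below the line (H = 0.636).
A headcount ratio of at most 15% allows at most ⌊0.15 × 11⌋ = 1 poor respondents.
So at least 7 − 1 = 6 must be lifted.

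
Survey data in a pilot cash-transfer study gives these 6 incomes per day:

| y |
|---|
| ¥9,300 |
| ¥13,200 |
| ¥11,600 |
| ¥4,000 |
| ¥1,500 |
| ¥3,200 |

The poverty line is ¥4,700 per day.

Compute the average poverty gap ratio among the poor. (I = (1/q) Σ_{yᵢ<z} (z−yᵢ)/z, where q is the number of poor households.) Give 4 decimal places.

Below the line: ¥1,500, ¥3,200, ¥4,000 (q = 3 of N = 6).
Relative gaps: 0.6809, 0.3191, 0.1489; sum = 1.148936.
The income-gap ratio divides by q (the poor only): 1.148936 / 3 = 0.3830.

0.3830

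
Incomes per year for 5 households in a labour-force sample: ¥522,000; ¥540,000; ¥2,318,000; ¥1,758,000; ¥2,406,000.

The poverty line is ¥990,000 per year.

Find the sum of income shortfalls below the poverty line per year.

¥918,000

Below z: ¥522,000, ¥540,000 (q = 2 of N = 5).
Individual gaps: 990000−522000 = 468000; 990000−540000 = 450000.
Aggregate gap = ¥918,000.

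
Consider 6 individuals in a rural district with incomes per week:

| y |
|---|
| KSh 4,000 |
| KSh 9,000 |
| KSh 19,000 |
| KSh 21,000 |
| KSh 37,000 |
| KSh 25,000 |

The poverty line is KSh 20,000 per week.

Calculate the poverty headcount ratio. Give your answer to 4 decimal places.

0.5000

3 of the 6 individuals have income below KSh 20,000.
H = 3/6 = 0.5000.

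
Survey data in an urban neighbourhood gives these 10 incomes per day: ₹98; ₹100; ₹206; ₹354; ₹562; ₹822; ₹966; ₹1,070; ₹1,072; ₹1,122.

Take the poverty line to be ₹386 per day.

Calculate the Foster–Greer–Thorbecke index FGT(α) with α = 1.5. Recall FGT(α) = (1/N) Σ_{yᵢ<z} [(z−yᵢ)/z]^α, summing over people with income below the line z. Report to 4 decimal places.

0.1625

Incomes under z: ₹98, ₹100, ₹206, ₹354 (q = 4 of N = 10).
Shortfall ratios: (386−98)/386 = 0.7461; (386−100)/386 = 0.7409; (386−206)/386 = 0.4663; (386−354)/386 = 0.0829.
Raised to α = 1.5: 0.64448; 0.63778; 0.31844; 0.02387.
Sum = 1.624563; FGT(1.5) = 1.624563 / 10 = 0.1625.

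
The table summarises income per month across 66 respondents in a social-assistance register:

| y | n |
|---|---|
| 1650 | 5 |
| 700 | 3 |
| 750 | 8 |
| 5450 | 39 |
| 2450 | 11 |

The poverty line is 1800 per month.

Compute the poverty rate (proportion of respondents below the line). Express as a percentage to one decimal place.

24.2%

16 of the 66 respondents have income below 1800.
H = 16/66 = 24.2%.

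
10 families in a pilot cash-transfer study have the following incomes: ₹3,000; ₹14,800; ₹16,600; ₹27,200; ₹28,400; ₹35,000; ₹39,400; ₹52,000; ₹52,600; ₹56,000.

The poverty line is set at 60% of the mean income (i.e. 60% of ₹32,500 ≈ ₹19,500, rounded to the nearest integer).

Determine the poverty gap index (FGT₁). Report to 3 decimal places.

Poor units: ₹3,000, ₹14,800, ₹16,600 (q = 3 of N = 10).
Relative gaps: (19500−3000)/19500 = 0.8462; (19500−14800)/19500 = 0.2410; (19500−16600)/19500 = 0.1487.
Sum of shortfalls = 1.235897; P₁ averages over all N: 1.235897 / 10 = 0.124.

0.124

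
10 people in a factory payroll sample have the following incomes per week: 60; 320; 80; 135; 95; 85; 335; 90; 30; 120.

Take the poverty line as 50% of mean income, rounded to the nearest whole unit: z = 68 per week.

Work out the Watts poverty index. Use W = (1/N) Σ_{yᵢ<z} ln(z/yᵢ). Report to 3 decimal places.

0.094

Below z: 30, 60 (q = 2 of N = 10).
Log shortfalls: ln(68/30) = 0.8183; ln(68/60) = 0.1252.
W = 0.943473 / 10 = 0.094.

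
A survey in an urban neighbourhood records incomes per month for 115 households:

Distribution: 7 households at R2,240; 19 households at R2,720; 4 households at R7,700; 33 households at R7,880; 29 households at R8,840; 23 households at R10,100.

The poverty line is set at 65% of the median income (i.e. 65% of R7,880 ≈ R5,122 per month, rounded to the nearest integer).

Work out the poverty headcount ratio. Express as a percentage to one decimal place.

22.6%

26 of the 115 households have income below R5,122.
H = 26/115 = 22.6%.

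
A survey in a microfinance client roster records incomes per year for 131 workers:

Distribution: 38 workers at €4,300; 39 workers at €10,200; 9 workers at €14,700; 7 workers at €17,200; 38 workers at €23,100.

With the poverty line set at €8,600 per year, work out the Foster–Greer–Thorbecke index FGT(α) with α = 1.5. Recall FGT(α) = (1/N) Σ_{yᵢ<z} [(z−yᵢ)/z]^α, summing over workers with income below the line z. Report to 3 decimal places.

Below z: 38×€4,300 (q = 38 of N = 131).
Relative gaps: (8600−4300)/8600 = 0.5000 (×38).
Raised to α = 1.5: 0.35355 (×38).
Sum = 13.435029; FGT(1.5) = 13.435029 / 131 = 0.103.

0.103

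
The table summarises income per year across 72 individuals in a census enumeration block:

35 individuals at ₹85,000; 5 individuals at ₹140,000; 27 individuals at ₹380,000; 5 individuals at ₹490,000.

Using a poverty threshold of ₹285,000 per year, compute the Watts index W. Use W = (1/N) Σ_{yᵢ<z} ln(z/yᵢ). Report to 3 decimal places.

0.637

Poor units: 35×₹85,000, 5×₹140,000 (q = 40 of N = 72).
Log shortfalls: ln(285000/85000) = 1.2098 (×35); ln(285000/140000) = 0.7108 (×5).
W = 45.898561 / 72 = 0.637.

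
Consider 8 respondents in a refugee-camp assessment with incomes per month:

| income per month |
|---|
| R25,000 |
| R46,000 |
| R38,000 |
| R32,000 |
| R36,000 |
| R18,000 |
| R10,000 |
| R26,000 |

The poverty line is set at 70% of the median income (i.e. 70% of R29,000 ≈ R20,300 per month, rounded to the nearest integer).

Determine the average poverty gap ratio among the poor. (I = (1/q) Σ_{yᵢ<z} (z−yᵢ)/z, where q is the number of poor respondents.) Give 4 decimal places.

0.3103

Below z: R10,000, R18,000 (q = 2 of N = 8).
Relative gaps: 0.5074, 0.1133; sum = 0.620690.
The income-gap ratio divides by q (the poor only): 0.620690 / 2 = 0.3103.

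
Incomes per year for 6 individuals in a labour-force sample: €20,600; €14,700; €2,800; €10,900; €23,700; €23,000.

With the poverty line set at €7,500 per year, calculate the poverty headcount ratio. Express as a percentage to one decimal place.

1 of the 6 individuals have income below €7,500.
H = 1/6 = 16.7%.

16.7%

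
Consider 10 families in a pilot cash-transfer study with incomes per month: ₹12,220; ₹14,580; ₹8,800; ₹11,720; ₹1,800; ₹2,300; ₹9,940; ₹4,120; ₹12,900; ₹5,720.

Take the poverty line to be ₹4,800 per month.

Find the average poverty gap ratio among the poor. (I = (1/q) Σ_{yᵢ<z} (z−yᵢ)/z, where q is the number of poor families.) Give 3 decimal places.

0.429

Below the line: ₹1,800, ₹2,300, ₹4,120 (q = 3 of N = 10).
Relative gaps: 0.6250, 0.5208, 0.1417; sum = 1.287500.
I averages over the q = 3 poor units only: 1.287500 / 3 = 0.429.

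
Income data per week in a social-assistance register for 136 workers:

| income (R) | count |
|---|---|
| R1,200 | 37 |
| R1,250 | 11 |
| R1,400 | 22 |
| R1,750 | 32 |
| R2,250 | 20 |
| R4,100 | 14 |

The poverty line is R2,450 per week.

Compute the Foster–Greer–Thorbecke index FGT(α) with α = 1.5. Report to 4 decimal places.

0.2116

Incomes under z: 37×R1,200, 11×R1,250, 22×R1,400, 32×R1,750, 20×R2,250 (q = 122 of N = 136).
Shortfall ratios: (2450−1200)/2450 = 0.5102 (×37); (2450−1250)/2450 = 0.4898 (×11); (2450−1400)/2450 = 0.4286 (×22); (2450−1750)/2450 = 0.2857 (×32); (2450−2250)/2450 = 0.0816 (×20).
Raised to α = 1.5: 0.36443 (×37); 0.34279 (×11); 0.28057 (×22); 0.15272 (×32); 0.02332 (×20).
Sum = 28.780592; FGT(1.5) = 28.780592 / 136 = 0.2116.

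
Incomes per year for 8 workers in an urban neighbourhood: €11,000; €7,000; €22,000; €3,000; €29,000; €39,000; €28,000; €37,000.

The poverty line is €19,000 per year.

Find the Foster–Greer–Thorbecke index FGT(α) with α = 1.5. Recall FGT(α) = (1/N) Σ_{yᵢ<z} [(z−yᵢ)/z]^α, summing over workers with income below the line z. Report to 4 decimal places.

Below the line: €3,000, €7,000, €11,000 (q = 3 of N = 8).
Shortfall ratios: (19000−3000)/19000 = 0.8421; (19000−7000)/19000 = 0.6316; (19000−11000)/19000 = 0.4211.
Raised to α = 1.5: 0.77277; 0.50193; 0.27322.
Sum = 1.547912; FGT(1.5) = 1.547912 / 8 = 0.1935.

0.1935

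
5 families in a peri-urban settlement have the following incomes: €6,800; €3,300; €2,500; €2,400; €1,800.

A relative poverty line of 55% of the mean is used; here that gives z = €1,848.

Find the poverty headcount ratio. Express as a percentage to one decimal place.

1 of the 5 families have income below €1,848.
H = 1/5 = 20.0%.

20.0%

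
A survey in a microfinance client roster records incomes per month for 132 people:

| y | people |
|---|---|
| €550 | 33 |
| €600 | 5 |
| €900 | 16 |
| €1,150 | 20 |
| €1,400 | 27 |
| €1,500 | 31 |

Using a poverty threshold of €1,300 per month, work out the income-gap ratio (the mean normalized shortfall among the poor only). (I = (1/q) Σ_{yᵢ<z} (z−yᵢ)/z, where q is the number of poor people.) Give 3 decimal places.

0.391

Incomes under z: 33×€550, 5×€600, 16×€900, 20×€1,150 (q = 74 of N = 132).
Relative gaps: 0.5769 (×33), 0.5385 (×5), 0.3077 (×16), 0.1154 (×20); sum = 28.961538.
I averages over the q = 74 poor units only: 28.961538 / 74 = 0.391.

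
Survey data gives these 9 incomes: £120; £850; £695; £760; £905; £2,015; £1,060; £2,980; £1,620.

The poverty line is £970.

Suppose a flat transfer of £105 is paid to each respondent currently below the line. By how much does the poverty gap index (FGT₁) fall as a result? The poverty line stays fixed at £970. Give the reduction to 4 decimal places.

Before: below the line — £120, £695, £760, £850, £905; poverty gap index (FGT₁) = 0.174112.
After the £105 transfer: below the line — £225, £800, £865, £955; poverty gap index (FGT₁) = 0.118557.
Reduction = 0.174112 − 0.118557 = 0.0556.

0.0556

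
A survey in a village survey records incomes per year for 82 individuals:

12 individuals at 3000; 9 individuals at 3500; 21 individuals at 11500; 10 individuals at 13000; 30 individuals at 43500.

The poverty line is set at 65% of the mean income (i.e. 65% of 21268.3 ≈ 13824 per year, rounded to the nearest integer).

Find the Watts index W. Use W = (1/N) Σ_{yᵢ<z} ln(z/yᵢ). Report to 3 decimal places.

Incomes under z: 12×3000, 9×3500, 21×11500, 10×13000 (q = 52 of N = 82).
Log gaps: ln(13824/3000) = 1.5278 (×12); ln(13824/3500) = 1.3736 (×9); ln(13824/11500) = 0.1841 (×21); ln(13824/13000) = 0.0615 (×10).
W = 35.176128 / 82 = 0.429.

0.429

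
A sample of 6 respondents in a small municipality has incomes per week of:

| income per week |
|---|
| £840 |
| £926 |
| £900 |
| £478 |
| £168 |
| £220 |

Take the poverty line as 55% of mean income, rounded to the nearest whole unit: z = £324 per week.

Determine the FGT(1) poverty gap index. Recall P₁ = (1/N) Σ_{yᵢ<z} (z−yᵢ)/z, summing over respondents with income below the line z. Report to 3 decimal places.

Below the line: £168, £220 (q = 2 of N = 6).
Gap ratios (z−y)/z: (324−168)/324 = 0.4815; (324−220)/324 = 0.3210.
Σ = 0.802469. Dividing by the full population N = 6 gives P₁ = 0.134.

0.134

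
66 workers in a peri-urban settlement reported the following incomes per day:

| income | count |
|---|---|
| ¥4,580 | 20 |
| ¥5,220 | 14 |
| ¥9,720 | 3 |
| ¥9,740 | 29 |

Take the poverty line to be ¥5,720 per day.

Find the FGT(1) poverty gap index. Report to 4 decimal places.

Poor units: 20×¥4,580, 14×¥5,220 (q = 34 of N = 66).
Normalized shortfalls: (5720−4580)/5720 = 0.1993 (×20); (5720−5220)/5720 = 0.0874 (×14).
Σ = 5.209790. Dividing by the full population N = 66 gives P₁ = 0.0789.

0.0789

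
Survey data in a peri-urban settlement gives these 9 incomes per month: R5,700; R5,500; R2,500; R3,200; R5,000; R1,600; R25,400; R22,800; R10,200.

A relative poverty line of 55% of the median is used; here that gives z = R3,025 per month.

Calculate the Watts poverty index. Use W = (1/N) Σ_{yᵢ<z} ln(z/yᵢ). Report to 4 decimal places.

Below the line: R1,600, R2,500 (q = 2 of N = 9).
Log shortfalls: ln(3025/1600) = 0.6369; ln(3025/2500) = 0.1906.
W = 0.827528 / 9 = 0.0919.

0.0919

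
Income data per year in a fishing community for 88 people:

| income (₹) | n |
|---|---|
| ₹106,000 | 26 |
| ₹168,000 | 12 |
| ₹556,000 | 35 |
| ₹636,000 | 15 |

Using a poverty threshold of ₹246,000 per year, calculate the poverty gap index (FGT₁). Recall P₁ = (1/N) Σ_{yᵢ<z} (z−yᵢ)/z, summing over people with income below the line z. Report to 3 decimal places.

Poor units: 26×₹106,000, 12×₹168,000 (q = 38 of N = 88).
Relative gaps: (246000−106000)/246000 = 0.5691 (×26); (246000−168000)/246000 = 0.3171 (×12).
Sum of shortfalls = 18.601626; P₁ averages over all N: 18.601626 / 88 = 0.211.

0.211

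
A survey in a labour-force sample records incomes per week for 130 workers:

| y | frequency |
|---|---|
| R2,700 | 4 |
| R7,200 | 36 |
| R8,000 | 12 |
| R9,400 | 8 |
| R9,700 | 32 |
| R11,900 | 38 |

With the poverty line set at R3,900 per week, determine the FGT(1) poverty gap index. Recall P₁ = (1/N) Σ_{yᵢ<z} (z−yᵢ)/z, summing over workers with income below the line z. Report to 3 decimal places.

Below the line: 4×R2,700 (q = 4 of N = 130).
Relative gaps: (3900−2700)/3900 = 0.3077 (×4).
Σ = 1.230769. Dividing by the full population N = 130 gives P₁ = 0.009.

0.009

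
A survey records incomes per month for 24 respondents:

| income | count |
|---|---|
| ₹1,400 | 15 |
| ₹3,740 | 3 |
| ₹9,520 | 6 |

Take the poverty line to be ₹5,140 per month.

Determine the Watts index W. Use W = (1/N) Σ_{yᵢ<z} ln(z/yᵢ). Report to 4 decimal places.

0.8526

Incomes under z: 15×₹1,400, 3×₹3,740 (q = 18 of N = 24).
Log gaps: ln(5140/1400) = 1.3006 (×15); ln(5140/3740) = 0.3180 (×3).
W = 20.462615 / 24 = 0.8526.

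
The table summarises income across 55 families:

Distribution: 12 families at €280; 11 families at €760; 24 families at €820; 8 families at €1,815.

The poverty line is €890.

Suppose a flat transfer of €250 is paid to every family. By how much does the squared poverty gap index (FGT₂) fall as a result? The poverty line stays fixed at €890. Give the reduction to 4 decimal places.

0.0738

Before: below the line — 12×€280, 11×€760, 24×€820; squared poverty gap index (FGT₂) = 0.109460.
After the €250 transfer: below the line — 12×€530; squared poverty gap index (FGT₂) = 0.035698.
Reduction = 0.109460 − 0.035698 = 0.0738.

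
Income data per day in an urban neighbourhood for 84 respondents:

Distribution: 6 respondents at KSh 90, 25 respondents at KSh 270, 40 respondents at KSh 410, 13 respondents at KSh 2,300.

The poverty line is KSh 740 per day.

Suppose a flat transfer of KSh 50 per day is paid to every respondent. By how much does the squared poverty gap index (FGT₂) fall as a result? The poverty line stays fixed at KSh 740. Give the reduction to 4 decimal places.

0.0589

Before: below the line — 6×KSh 90, 25×KSh 270, 40×KSh 410; squared poverty gap index (FGT₂) = 0.269868.
After the KSh 50 transfer: below the line — 6×KSh 140, 25×KSh 320, 40×KSh 460; squared poverty gap index (FGT₂) = 0.211007.
Reduction = 0.269868 − 0.211007 = 0.0589.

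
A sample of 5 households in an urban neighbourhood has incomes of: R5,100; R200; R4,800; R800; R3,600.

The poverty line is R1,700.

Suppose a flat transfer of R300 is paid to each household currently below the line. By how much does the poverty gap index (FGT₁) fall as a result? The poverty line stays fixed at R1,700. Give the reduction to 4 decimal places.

0.0706

Before: below the line — R200, R800; poverty gap index (FGT₁) = 0.282353.
After the R300 transfer: below the line — R500, R1,100; poverty gap index (FGT₁) = 0.211765.
Reduction = 0.282353 − 0.211765 = 0.0706.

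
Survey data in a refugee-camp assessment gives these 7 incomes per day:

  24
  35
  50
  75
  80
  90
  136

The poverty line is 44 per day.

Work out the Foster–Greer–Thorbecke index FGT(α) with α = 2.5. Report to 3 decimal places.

0.023

Incomes under z: 24, 35 (q = 2 of N = 7).
Shortfall ratios: (44−24)/44 = 0.4545; (44−35)/44 = 0.2045.
Raised to α = 2.5: 0.13930; 0.01892.
Sum = 0.158220; FGT(2.5) = 0.158220 / 7 = 0.023.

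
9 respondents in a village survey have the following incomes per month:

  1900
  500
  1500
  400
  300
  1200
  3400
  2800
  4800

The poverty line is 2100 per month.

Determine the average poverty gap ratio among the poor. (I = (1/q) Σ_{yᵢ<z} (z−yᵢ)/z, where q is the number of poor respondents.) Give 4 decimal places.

0.5397

Below the line: 300, 400, 500, 1200, 1500, 1900 (q = 6 of N = 9).
Relative gaps: 0.8571, 0.8095, 0.7619, 0.4286, 0.2857, 0.0952; sum = 3.238095.
I averages over the q = 6 poor units only: 3.238095 / 6 = 0.5397.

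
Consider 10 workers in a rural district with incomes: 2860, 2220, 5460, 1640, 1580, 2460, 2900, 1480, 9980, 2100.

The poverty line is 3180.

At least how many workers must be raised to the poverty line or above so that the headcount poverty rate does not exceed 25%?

Currently q = 8 of N = 10 are below the line (H = 0.800).
A headcount ratio of at most 25% allows at most ⌊0.25 × 10⌋ = 2 poor workers.
So at least 8 − 2 = 6 must be lifted.

6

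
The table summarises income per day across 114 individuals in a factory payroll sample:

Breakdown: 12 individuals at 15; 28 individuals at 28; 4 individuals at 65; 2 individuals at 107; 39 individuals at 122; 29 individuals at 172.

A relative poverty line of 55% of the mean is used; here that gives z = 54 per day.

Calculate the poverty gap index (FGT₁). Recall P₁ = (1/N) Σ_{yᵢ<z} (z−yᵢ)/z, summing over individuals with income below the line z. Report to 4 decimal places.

Below z: 12×15, 28×28 (q = 40 of N = 114).
Gap ratios (z−y)/z: (54−15)/54 = 0.7222 (×12); (54−28)/54 = 0.4815 (×28).
Σ = 22.148148. Dividing by the full population N = 114 gives P₁ = 0.1943.

0.1943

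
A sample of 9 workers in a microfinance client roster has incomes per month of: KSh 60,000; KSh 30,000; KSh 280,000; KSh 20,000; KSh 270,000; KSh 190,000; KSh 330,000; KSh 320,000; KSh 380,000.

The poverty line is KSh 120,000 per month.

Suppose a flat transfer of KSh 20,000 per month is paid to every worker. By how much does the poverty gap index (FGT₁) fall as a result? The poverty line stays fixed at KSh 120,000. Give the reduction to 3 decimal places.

0.056

Before: below the line — KSh 20,000, KSh 30,000, KSh 60,000; poverty gap index (FGT₁) = 0.23148.
After the KSh 20,000 transfer: below the line — KSh 40,000, KSh 50,000, KSh 80,000; poverty gap index (FGT₁) = 0.17593.
Reduction = 0.23148 − 0.17593 = 0.056.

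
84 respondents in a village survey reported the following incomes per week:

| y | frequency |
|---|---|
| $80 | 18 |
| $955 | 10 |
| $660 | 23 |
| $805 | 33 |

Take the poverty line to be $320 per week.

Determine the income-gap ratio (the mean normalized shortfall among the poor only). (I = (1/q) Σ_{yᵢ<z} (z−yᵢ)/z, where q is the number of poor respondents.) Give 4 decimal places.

Poor units: 18×$80 (q = 18 of N = 84).
Shortfall ratios (z−y)/z: 0.7500 (×18); sum = 13.500000.
I averages over the q = 18 poor units only: 13.500000 / 18 = 0.7500.

0.7500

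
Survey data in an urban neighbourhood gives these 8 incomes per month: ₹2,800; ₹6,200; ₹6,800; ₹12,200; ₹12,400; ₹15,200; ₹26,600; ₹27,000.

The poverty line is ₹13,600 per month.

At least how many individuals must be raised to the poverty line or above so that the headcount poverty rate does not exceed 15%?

4

5 of the 8 individuals are poor, so H = 5/8 = 0.625.
A headcount ratio of at most 15% allows at most ⌊0.15 × 8⌋ = 1 poor individuals.
So at least 5 − 1 = 4 must be lifted.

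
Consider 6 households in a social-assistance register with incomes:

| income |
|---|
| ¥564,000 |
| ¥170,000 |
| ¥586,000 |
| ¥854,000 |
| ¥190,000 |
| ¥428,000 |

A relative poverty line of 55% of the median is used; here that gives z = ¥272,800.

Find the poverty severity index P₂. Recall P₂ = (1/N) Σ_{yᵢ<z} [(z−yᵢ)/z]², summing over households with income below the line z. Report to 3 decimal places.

Poor units: ¥170,000, ¥190,000 (q = 2 of N = 6).
Gap ratios (z−y)/z: (272800−170000)/272800 = 0.3768; (272800−190000)/272800 = 0.3035.
Squared: 0.1420; 0.0921.
Sum = 0.234127; P₂ = 0.234127 / 6 = 0.039.

0.039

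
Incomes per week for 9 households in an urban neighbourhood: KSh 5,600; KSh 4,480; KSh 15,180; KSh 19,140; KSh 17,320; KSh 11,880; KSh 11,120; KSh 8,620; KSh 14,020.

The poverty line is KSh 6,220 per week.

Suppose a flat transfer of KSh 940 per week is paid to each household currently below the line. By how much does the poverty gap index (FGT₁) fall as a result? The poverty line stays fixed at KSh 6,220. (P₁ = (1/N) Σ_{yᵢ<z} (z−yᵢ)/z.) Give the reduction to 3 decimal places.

0.028

Before: below the line — KSh 4,480, KSh 5,600; poverty gap index (FGT₁) = 0.04216.
After the KSh 940 transfer: below the line — KSh 5,420; poverty gap index (FGT₁) = 0.01429.
Reduction = 0.04216 − 0.01429 = 0.028.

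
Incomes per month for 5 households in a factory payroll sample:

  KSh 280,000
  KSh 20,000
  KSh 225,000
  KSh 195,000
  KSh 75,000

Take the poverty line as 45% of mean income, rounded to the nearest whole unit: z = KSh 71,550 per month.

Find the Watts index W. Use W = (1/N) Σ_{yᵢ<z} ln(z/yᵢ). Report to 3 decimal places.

0.255

Below z: KSh 20,000 (q = 1 of N = 5).
Log gaps: ln(71550/20000) = 1.2747.
W = 1.274664 / 5 = 0.255.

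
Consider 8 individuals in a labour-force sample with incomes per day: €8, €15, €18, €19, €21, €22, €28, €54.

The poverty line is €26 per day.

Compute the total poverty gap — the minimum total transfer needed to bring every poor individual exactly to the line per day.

Below the line: €8, €15, €18, €19, €21, €22 (q = 6 of N = 8).
Individual gaps: 26−8 = 18; 26−15 = 11; 26−18 = 8; 26−19 = 7; 26−21 = 5; 26−22 = 4.
Aggregate gap = €53.

€53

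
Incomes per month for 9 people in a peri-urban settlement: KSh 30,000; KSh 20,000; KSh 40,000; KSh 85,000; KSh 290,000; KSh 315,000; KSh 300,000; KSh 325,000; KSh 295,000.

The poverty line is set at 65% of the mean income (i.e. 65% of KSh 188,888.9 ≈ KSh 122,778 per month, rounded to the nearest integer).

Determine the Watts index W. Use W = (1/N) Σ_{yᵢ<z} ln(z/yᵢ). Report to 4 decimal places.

0.5237

Below z: KSh 20,000, KSh 30,000, KSh 40,000, KSh 85,000 (q = 4 of N = 9).
Log shortfalls: ln(122778/20000) = 1.8146; ln(122778/30000) = 1.4092; ln(122778/40000) = 1.1215; ln(122778/85000) = 0.3677.
W = 4.713051 / 9 = 0.5237.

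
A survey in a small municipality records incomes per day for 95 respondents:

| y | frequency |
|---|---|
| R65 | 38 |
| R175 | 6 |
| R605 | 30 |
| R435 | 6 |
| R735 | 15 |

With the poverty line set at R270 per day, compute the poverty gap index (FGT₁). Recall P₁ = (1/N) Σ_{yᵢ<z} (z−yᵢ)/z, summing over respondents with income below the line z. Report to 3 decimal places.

0.326

Below z: 38×R65, 6×R175 (q = 44 of N = 95).
Relative gaps: (270−65)/270 = 0.7593 (×38); (270−175)/270 = 0.3519 (×6).
Σ = 30.962963. Dividing by the full population N = 95 gives P₁ = 0.326.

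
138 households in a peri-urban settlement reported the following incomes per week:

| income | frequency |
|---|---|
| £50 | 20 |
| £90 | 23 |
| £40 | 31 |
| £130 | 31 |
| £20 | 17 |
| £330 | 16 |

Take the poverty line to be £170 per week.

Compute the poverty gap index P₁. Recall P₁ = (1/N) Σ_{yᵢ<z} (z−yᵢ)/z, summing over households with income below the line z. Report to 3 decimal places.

0.514

Poor units: 17×£20, 31×£40, 20×£50, 23×£90, 31×£130 (q = 122 of N = 138).
Shortfall ratios: (170−20)/170 = 0.8824 (×17); (170−40)/170 = 0.7647 (×31); (170−50)/170 = 0.7059 (×20); (170−90)/170 = 0.4706 (×23); (170−130)/170 = 0.2353 (×31).
Sum of shortfalls = 70.941176; P₁ averages over all N: 70.941176 / 138 = 0.514.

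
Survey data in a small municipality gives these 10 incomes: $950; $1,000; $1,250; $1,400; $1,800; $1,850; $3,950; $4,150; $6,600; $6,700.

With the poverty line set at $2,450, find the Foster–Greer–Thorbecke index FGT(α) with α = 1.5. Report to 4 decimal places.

0.1816

Below z: $950, $1,000, $1,250, $1,400, $1,800, $1,850 (q = 6 of N = 10).
Gap ratios (z−y)/z: (2450−950)/2450 = 0.6122; (2450−1000)/2450 = 0.5918; (2450−1250)/2450 = 0.4898; (2450−1400)/2450 = 0.4286; (2450−1800)/2450 = 0.2653; (2450−1850)/2450 = 0.2449.
Raised to α = 1.5: 0.47906; 0.45531; 0.34279; 0.28057; 0.13665; 0.12119.
Sum = 1.815561; FGT(1.5) = 1.815561 / 10 = 0.1816.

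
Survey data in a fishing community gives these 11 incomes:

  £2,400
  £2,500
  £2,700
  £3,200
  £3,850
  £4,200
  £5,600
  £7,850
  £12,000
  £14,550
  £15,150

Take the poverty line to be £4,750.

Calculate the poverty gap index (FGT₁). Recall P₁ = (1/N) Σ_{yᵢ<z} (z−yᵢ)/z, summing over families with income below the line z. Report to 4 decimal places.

Below the line: £2,400, £2,500, £2,700, £3,200, £3,850, £4,200 (q = 6 of N = 11).
Relative gaps: (4750−2400)/4750 = 0.4947; (4750−2500)/4750 = 0.4737; (4750−2700)/4750 = 0.4316; (4750−3200)/4750 = 0.3263; (4750−3850)/4750 = 0.1895; (4750−4200)/4750 = 0.1158.
Σ = 2.031579. Dividing by the full population N = 11 gives P₁ = 0.1847.

0.1847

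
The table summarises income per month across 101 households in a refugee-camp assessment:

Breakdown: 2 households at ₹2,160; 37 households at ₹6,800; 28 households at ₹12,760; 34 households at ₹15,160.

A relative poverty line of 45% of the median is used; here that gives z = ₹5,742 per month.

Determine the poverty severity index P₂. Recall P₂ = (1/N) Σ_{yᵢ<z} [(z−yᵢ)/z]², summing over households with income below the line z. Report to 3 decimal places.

Below z: 2×₹2,160 (q = 2 of N = 101).
Normalized shortfalls: (5742−2160)/5742 = 0.6238 (×2).
Squared: 0.3892 (×2).
Sum = 0.778314; P₂ = 0.778314 / 101 = 0.008.

0.008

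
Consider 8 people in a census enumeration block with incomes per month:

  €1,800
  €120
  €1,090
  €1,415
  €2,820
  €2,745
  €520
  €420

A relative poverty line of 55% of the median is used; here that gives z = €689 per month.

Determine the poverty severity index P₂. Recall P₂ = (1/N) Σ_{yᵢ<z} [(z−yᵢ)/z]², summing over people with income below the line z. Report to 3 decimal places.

0.112

Poor units: €120, €420, €520 (q = 3 of N = 8).
Relative gaps: (689−120)/689 = 0.8258; (689−420)/689 = 0.3904; (689−520)/689 = 0.2453.
Squared: 0.6820; 0.1524; 0.0602.
Sum = 0.894595; P₂ = 0.894595 / 8 = 0.112.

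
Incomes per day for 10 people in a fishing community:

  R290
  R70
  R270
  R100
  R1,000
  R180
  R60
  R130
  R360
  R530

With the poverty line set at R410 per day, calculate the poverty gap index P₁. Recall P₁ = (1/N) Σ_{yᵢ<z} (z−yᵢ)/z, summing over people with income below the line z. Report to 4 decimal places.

0.4439

Poor units: R60, R70, R100, R130, R180, R270, R290, R360 (q = 8 of N = 10).
Gap ratios (z−y)/z: (410−60)/410 = 0.8537; (410−70)/410 = 0.8293; (410−100)/410 = 0.7561; (410−130)/410 = 0.6829; (410−180)/410 = 0.5610; (410−270)/410 = 0.3415; (410−290)/410 = 0.2927; (410−360)/410 = 0.1220.
Sum of shortfalls = 4.439024; P₁ averages over all N: 4.439024 / 10 = 0.4439.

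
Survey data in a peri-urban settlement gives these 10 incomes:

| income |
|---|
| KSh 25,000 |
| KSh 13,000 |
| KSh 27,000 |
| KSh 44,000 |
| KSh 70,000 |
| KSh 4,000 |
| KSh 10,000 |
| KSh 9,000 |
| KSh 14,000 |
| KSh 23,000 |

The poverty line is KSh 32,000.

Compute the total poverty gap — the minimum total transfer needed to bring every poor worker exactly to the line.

Below the line: KSh 4,000, KSh 9,000, KSh 10,000, KSh 13,000, KSh 14,000, KSh 23,000, KSh 25,000, KSh 27,000 (q = 8 of N = 10).
Individual gaps: 32000−4000 = 28000; 32000−9000 = 23000; 32000−10000 = 22000; 32000−13000 = 19000; 32000−14000 = 18000; 32000−23000 = 9000; 32000−25000 = 7000; 32000−27000 = 5000.
Aggregate gap = KSh 131,000.

KSh 131,000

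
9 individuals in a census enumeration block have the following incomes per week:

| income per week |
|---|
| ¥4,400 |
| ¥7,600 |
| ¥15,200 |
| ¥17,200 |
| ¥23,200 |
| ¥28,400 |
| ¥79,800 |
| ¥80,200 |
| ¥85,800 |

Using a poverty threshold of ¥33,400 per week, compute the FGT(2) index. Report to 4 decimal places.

Below the line: ¥4,400, ¥7,600, ¥15,200, ¥17,200, ¥23,200, ¥28,400 (q = 6 of N = 9).
Normalized shortfalls: (33400−4400)/33400 = 0.8683; (33400−7600)/33400 = 0.7725; (33400−15200)/33400 = 0.5449; (33400−17200)/33400 = 0.4850; (33400−23200)/33400 = 0.3054; (33400−28400)/33400 = 0.1497.
Squared: 0.7539; 0.5967; 0.2969; 0.2353; 0.0933; 0.0224.
Sum = 1.998422; P₂ = 1.998422 / 9 = 0.2220.

0.2220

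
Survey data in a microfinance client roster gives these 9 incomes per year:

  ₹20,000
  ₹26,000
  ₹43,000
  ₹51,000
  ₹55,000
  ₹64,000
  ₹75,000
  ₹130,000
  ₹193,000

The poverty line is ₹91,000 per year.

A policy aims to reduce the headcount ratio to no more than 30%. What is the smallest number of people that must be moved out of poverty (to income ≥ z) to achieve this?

Currently q = 7 of N = 9 are below the line (H = 0.778).
A headcount ratio of at most 30% allows at most ⌊0.30 × 9⌋ = 2 poor people.
So at least 7 − 2 = 5 must be lifted.

5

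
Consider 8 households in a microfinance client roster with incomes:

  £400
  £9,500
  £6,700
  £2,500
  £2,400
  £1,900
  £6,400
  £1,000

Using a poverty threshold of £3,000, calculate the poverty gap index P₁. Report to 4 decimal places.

0.2833

Incomes under z: £400, £1,000, £1,900, £2,400, £2,500 (q = 5 of N = 8).
Shortfall ratios: (3000−400)/3000 = 0.8667; (3000−1000)/3000 = 0.6667; (3000−1900)/3000 = 0.3667; (3000−2400)/3000 = 0.2000; (3000−2500)/3000 = 0.1667.
Sum of shortfalls = 2.266667; P₁ averages over all N: 2.266667 / 8 = 0.2833.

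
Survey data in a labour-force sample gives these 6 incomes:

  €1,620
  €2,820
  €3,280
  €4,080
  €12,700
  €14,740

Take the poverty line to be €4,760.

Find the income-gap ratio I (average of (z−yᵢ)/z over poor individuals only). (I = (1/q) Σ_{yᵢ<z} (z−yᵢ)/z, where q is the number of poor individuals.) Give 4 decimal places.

Incomes under z: €1,620, €2,820, €3,280, €4,080 (q = 4 of N = 6).
Relative gaps: 0.6597, 0.4076, 0.3109, 0.1429; sum = 1.521008.
I averages over the q = 4 poor units only: 1.521008 / 4 = 0.3803.

0.3803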